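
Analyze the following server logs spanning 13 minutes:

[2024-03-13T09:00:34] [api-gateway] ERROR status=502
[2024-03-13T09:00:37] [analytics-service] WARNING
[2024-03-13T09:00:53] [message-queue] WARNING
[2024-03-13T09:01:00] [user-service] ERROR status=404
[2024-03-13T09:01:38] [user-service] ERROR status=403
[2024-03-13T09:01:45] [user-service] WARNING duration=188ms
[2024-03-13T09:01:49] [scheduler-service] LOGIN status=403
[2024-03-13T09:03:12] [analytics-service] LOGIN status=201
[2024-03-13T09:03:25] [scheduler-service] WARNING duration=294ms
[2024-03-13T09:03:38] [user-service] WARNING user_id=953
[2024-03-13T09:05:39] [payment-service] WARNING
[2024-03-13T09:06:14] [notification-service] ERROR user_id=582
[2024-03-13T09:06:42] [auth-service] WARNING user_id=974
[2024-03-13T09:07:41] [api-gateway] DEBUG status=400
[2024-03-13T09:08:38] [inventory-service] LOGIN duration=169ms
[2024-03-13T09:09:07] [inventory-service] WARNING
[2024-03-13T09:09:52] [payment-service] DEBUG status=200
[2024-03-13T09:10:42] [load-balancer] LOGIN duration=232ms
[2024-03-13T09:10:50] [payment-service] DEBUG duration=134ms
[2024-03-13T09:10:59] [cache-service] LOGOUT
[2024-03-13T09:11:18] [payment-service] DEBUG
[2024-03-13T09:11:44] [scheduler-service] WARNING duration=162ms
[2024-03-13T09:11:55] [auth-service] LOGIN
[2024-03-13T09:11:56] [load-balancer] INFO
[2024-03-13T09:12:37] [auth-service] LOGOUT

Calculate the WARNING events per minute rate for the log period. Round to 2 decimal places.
0.69

To calculate the rate:

1. Count total WARNING events: 9
2. Total time period: 13 minutes
3. Rate = 9 / 13 = 0.69 events per minute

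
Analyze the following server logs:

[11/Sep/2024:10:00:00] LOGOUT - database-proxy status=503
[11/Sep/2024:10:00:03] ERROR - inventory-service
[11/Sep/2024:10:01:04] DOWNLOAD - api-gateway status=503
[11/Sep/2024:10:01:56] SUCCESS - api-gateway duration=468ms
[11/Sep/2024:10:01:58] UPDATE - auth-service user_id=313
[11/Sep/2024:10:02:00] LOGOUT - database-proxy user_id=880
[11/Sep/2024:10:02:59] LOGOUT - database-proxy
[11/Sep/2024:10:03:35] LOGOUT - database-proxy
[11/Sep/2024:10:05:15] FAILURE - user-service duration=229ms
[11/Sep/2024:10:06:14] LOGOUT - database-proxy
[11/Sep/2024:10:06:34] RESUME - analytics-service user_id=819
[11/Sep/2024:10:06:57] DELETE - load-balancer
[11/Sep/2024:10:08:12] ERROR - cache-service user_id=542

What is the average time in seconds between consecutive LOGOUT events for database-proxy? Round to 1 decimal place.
93.5

To calculate average interval:

1. Find all LOGOUT events for database-proxy in order
2. Calculate time gaps between consecutive events
3. Compute mean of gaps: 374 / 4 = 93.5 seconds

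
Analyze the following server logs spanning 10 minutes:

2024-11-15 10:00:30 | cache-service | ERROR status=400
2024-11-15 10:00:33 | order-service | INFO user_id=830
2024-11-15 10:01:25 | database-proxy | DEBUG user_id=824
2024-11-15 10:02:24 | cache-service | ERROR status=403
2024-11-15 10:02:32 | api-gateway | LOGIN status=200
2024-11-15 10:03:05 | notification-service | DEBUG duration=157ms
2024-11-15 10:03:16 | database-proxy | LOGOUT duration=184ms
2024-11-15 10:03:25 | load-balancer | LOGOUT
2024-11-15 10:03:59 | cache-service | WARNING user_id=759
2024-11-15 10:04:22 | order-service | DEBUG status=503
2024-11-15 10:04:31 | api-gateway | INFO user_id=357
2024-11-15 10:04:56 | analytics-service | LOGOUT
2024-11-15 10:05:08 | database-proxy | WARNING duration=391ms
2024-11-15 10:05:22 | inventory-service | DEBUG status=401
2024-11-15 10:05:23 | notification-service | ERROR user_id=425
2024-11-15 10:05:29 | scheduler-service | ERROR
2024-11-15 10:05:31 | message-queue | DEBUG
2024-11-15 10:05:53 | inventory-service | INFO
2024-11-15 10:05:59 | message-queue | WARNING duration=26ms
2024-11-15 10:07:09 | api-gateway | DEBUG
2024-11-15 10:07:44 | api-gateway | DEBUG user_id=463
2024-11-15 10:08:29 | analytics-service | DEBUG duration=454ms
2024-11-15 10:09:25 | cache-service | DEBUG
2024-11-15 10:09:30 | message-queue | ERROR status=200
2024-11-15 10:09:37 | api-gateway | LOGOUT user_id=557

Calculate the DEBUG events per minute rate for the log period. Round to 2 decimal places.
0.9

To calculate the rate:

1. Count total DEBUG events: 9
2. Total time period: 10 minutes
3. Rate = 9 / 10 = 0.9 events per minute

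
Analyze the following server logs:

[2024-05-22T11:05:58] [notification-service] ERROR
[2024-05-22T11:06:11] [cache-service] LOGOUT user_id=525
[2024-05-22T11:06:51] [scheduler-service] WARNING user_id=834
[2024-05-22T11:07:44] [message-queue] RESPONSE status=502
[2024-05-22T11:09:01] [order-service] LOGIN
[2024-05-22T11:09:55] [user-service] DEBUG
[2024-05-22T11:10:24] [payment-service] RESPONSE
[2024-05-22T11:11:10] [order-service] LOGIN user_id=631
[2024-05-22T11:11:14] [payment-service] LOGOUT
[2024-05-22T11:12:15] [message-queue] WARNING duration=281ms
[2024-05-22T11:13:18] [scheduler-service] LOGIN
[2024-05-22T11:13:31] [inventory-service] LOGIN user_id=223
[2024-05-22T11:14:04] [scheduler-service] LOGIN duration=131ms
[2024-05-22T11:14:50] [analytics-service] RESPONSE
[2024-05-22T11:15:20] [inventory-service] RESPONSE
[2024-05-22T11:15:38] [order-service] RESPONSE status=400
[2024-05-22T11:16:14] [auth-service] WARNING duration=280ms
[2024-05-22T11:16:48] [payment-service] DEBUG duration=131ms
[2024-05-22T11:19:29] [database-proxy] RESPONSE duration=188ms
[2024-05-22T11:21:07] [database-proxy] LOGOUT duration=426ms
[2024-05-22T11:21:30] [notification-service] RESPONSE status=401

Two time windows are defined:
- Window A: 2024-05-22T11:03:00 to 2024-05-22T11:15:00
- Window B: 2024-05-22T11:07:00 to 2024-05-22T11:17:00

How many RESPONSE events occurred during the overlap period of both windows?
3

To find overlap events:

1. Window A: 2024-05-22T11:03:00 to 2024-05-22T11:15:00
2. Window B: 2024-05-22T11:07:00 to 2024-05-22T11:17:00
3. Overlap period: 2024-05-22T11:07:00 to 2024-05-22T11:15:00
4. Count RESPONSE events in overlap: 3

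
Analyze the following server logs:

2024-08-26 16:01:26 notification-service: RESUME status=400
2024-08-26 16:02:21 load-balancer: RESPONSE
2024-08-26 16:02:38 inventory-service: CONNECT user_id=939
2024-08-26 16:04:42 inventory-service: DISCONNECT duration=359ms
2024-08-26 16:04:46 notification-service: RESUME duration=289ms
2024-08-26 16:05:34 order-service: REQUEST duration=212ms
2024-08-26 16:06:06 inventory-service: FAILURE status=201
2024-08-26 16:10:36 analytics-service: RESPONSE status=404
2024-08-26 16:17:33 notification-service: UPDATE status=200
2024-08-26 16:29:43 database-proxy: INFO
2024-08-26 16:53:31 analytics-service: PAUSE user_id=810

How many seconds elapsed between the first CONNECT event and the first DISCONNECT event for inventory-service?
124

To find the time between events:

1. Locate the first CONNECT event for inventory-service: 2024-08-26 16:02:38
2. Locate the first DISCONNECT event for inventory-service: 2024-08-26 16:04:42
3. Calculate the difference: 2024-08-26 16:04:42 - 2024-08-26 16:02:38 = 124 seconds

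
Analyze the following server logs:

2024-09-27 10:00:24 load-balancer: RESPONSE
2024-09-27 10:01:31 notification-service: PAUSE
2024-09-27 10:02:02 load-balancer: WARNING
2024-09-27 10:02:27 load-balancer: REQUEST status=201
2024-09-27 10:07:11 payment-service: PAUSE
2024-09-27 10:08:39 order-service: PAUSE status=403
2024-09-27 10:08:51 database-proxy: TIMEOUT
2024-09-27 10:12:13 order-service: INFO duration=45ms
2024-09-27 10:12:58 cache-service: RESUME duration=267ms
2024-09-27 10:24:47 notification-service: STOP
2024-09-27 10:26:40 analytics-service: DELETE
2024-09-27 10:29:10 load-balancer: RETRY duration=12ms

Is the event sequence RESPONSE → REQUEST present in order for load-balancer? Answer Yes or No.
Yes

To verify sequence order:

1. Find all events in sequence RESPONSE → REQUEST for load-balancer
2. Extract their timestamps
3. Check if timestamps are in ascending order
4. Result: Yes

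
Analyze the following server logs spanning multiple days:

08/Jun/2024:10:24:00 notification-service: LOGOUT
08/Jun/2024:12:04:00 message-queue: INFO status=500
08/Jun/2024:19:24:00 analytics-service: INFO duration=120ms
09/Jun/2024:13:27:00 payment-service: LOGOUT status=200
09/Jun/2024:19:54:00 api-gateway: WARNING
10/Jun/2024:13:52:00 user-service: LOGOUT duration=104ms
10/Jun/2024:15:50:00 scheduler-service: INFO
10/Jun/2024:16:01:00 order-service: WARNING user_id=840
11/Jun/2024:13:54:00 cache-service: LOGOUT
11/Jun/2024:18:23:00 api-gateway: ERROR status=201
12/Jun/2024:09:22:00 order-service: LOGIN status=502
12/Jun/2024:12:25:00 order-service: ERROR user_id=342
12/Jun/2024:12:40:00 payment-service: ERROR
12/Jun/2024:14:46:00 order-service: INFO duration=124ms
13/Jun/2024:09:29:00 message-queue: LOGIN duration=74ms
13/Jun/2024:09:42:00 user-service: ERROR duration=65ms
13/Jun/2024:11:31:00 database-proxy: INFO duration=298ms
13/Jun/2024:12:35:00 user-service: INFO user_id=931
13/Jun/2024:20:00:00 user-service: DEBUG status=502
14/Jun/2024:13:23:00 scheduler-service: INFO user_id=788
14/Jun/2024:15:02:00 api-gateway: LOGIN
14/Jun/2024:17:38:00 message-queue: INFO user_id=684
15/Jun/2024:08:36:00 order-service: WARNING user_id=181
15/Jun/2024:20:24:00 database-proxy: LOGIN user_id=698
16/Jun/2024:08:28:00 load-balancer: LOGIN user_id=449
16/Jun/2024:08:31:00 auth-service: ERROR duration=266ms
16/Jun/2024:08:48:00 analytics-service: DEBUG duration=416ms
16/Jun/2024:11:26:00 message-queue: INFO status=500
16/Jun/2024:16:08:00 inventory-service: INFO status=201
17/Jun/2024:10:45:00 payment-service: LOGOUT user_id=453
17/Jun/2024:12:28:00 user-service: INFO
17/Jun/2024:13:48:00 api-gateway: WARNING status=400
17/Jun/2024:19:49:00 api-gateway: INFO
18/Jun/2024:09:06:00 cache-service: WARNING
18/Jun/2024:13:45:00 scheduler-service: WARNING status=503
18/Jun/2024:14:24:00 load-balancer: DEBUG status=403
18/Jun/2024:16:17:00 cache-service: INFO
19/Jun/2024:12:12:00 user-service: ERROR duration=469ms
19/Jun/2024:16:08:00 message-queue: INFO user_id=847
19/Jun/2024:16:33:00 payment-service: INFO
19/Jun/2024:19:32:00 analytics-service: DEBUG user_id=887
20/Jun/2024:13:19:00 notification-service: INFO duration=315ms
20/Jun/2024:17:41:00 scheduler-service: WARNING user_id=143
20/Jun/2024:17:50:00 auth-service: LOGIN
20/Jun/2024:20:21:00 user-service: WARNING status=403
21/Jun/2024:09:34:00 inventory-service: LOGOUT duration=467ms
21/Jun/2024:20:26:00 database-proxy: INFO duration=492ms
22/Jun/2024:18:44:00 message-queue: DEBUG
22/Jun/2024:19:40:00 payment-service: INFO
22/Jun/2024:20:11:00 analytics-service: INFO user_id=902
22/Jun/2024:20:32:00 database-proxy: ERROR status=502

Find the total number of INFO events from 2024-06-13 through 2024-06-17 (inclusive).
8

To filter by date range:

1. Date range: 2024-06-13 through 2024-06-17, both dates inclusive
2. Filter for INFO events whose date falls in this range
3. Count matching events: 8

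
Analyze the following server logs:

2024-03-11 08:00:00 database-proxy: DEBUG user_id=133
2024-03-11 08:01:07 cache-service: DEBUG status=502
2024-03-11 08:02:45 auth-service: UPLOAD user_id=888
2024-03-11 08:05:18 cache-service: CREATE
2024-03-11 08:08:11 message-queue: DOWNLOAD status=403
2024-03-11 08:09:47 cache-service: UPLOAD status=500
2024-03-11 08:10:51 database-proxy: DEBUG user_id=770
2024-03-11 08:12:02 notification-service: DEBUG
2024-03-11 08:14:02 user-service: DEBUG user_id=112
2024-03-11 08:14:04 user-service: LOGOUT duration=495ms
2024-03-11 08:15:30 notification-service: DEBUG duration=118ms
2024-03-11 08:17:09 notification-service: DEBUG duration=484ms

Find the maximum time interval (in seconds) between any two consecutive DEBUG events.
584

To find the longest gap:

1. Extract all DEBUG events in chronological order
2. Calculate time differences between consecutive events
3. Find the maximum difference
4. Longest gap: 584 seconds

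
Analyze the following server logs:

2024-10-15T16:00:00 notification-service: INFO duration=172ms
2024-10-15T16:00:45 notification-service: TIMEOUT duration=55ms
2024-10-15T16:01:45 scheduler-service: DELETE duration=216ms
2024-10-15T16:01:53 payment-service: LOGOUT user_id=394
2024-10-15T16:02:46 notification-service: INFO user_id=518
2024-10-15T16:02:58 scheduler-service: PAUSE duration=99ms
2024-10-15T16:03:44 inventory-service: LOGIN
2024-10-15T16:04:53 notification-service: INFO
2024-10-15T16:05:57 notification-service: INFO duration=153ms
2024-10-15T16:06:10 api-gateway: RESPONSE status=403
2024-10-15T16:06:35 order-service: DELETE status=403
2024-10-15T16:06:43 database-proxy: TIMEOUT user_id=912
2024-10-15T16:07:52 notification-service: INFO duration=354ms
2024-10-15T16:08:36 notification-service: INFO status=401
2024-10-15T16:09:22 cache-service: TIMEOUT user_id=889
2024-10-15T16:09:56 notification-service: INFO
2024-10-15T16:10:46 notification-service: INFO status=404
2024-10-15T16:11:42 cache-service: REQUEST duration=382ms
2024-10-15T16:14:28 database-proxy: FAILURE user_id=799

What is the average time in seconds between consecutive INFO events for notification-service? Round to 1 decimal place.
92.3

To calculate average interval:

1. Find all INFO events for notification-service in order
2. Calculate time gaps between consecutive events
3. Compute mean of gaps: 646 / 7 = 92.3 seconds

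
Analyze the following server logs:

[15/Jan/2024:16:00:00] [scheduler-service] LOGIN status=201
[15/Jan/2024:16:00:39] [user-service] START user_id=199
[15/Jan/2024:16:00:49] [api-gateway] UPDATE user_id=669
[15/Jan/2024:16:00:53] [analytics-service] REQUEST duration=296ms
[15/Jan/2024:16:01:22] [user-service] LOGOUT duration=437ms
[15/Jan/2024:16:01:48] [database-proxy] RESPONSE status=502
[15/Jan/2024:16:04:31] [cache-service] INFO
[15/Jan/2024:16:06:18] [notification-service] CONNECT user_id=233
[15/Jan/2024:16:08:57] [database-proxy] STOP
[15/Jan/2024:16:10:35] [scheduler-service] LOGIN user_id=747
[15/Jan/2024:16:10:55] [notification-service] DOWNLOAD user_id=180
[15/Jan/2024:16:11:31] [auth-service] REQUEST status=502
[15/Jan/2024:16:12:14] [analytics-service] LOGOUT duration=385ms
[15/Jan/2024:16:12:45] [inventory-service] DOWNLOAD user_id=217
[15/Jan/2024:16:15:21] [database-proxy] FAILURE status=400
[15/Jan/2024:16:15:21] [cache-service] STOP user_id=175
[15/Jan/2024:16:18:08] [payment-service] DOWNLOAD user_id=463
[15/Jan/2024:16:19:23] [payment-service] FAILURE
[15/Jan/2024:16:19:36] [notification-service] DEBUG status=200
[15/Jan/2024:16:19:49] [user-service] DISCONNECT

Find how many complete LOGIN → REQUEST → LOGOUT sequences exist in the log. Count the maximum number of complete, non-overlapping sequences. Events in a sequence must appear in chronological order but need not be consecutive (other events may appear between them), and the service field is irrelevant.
2

To count sequences:

1. Look for pattern: LOGIN → REQUEST → LOGOUT
2. Greedily scan the log in chronological order, matching each sequence element in turn (ignoring service)
3. Each time the full pattern completes, increment the count and restart matching from the next event
4. Complete non-overlapping sequences found: 2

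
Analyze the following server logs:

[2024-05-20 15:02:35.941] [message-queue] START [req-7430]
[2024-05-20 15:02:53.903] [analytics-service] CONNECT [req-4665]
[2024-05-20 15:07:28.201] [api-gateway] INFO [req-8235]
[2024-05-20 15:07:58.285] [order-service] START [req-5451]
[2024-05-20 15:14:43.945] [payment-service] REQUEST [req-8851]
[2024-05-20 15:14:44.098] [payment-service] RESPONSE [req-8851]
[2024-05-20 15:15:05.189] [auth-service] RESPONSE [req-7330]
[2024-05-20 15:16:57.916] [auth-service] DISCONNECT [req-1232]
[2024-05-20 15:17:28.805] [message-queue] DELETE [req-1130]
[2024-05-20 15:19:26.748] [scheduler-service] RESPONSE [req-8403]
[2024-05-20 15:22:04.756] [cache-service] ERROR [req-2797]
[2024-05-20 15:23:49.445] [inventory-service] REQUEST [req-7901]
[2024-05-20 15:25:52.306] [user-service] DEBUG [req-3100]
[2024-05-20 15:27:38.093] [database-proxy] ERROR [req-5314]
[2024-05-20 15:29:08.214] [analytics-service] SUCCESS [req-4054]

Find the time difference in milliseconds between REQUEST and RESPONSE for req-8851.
153

To calculate latency:

1. Find REQUEST with id req-8851: 2024-05-20 15:14:43.945
2. Find RESPONSE with id req-8851: 2024-05-20 15:14:44.098
3. Latency: 2024-05-20 15:14:44.098 - 2024-05-20 15:14:43.945 = 153ms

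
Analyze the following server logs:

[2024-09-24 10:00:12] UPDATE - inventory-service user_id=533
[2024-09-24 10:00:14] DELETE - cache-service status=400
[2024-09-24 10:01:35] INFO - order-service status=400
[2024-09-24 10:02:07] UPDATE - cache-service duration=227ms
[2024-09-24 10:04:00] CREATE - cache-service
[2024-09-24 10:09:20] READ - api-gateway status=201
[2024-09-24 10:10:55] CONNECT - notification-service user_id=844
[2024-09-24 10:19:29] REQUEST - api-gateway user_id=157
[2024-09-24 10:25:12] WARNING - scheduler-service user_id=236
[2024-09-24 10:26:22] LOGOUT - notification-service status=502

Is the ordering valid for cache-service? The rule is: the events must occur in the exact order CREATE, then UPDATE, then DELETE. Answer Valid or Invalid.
Invalid

To validate ordering:

1. Required order: CREATE → UPDATE → DELETE
2. Rule: the events must occur in the exact order CREATE, then UPDATE, then DELETE
3. Check actual order of events for cache-service
4. Result: Invalid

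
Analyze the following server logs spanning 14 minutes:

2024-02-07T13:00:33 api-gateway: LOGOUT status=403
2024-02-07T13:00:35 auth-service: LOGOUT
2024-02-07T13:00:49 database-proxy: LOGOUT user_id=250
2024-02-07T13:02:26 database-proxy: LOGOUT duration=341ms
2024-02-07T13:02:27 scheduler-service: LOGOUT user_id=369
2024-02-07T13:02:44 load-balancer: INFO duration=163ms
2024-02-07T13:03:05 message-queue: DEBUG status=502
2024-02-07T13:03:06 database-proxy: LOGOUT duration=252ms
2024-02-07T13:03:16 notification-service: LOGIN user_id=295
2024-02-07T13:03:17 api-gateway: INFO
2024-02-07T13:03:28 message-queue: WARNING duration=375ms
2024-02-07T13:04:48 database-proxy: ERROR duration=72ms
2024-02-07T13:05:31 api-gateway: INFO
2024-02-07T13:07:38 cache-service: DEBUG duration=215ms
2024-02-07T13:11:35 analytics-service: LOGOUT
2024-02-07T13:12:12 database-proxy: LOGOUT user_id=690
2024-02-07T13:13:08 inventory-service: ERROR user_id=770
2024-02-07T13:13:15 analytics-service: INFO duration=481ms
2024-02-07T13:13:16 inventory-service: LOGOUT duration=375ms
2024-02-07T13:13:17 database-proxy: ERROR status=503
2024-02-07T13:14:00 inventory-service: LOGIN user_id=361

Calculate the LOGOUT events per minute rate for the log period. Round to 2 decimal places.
0.64

To calculate the rate:

1. Count total LOGOUT events: 9
2. Total time period: 14 minutes
3. Rate = 9 / 14 = 0.64 events per minute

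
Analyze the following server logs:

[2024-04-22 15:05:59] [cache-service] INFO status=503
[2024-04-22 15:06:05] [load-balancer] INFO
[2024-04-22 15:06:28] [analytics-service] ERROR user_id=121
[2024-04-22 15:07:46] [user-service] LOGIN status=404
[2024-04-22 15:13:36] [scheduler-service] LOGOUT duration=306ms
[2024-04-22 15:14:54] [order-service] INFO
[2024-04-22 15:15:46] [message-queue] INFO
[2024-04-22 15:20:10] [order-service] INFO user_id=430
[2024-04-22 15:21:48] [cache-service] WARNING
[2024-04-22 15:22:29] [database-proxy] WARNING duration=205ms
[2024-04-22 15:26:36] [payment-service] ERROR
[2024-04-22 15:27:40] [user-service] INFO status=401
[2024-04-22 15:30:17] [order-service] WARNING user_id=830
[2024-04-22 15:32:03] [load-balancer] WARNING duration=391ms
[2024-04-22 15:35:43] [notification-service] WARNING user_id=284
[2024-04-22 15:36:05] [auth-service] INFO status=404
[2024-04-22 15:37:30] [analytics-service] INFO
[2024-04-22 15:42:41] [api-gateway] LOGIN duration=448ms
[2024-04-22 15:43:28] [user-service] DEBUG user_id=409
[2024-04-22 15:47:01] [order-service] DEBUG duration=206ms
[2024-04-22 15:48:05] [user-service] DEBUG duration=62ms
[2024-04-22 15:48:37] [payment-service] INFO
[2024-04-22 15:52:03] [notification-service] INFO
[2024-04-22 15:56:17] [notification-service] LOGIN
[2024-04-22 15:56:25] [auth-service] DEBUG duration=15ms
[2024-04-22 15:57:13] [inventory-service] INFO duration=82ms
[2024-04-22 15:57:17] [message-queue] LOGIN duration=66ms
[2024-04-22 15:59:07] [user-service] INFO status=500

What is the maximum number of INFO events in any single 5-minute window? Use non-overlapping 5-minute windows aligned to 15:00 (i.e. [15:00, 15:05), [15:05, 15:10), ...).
2

To find the burst window:

1. Divide the log period into non-overlapping 5-minute windows starting at 15:00
2. Count INFO events in each window
3. Find the window with maximum count
4. Maximum events in a window: 2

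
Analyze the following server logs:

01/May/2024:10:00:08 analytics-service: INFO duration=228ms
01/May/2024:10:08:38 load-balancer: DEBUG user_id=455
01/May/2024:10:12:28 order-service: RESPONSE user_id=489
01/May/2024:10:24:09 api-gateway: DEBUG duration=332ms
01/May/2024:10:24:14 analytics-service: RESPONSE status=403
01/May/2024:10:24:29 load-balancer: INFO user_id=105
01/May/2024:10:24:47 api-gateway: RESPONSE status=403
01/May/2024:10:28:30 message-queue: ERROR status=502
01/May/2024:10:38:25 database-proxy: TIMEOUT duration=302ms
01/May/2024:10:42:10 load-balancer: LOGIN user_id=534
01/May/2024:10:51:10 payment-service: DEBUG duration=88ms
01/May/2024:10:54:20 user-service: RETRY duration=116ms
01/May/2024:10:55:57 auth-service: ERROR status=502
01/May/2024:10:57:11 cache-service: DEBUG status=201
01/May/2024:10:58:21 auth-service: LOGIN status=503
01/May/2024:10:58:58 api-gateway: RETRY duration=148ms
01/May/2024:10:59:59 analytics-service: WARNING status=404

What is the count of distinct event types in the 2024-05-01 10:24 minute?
3

To count unique event types:

1. Filter events in the minute starting at 2024-05-01 10:24
2. Extract event types from matching entries
3. Count unique types: 3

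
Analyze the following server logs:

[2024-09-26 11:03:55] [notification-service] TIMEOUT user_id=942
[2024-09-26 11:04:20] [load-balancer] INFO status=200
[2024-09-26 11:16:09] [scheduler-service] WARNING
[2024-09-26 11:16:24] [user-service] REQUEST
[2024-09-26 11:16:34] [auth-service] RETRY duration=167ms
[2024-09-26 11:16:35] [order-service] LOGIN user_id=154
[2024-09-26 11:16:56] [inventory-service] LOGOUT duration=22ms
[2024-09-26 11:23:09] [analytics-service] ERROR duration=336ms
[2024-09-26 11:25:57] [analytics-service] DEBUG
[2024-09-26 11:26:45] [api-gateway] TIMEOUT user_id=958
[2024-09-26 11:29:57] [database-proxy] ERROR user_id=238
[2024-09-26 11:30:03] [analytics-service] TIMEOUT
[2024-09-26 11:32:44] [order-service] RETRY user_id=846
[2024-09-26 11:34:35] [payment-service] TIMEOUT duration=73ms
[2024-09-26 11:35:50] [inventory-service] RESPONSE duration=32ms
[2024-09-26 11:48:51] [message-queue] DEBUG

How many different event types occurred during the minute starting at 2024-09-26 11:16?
5

To count unique event types:

1. Filter events in the minute starting at 2024-09-26 11:16
2. Extract event types from matching entries
3. Count unique types: 5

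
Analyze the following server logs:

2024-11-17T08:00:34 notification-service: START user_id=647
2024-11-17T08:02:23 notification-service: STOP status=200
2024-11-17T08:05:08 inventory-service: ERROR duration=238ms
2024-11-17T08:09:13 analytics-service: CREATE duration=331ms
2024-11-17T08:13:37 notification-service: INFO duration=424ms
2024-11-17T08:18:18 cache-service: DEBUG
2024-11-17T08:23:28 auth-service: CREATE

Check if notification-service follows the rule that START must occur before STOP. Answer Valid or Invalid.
Valid

To validate ordering:

1. Required order: START → STOP
2. Rule: START must occur before STOP
3. Check actual order of events for notification-service
4. Result: Valid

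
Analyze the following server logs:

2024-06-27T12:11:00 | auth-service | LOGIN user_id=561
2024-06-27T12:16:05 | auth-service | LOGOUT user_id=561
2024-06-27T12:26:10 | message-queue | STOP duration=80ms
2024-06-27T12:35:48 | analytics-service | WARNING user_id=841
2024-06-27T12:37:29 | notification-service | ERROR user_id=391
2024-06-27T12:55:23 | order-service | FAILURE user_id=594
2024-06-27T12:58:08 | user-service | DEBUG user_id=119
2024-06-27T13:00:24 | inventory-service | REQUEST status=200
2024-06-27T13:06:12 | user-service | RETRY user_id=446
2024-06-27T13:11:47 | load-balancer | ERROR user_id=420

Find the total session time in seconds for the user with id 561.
305

To calculate session duration:

1. Find LOGIN event for user_id=561: 2024-06-27T12:11:00
2. Find LOGOUT event for user_id=561: 2024-06-27T12:16:05
3. Session duration: 2024-06-27T12:16:05 - 2024-06-27T12:11:00 = 305 seconds (5 minutes)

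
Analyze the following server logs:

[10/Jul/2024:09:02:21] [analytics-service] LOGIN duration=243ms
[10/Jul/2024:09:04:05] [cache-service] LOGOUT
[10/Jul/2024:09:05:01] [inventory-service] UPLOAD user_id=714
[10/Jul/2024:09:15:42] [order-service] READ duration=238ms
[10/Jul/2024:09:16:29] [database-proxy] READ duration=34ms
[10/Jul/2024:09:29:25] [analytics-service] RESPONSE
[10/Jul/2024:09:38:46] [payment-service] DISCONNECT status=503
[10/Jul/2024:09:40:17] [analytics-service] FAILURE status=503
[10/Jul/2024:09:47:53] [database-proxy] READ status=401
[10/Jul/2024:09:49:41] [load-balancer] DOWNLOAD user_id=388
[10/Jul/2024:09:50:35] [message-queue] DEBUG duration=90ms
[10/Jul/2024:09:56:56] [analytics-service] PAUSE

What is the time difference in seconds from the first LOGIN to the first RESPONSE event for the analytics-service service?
1624

To find the time between events:

1. Locate the first LOGIN event for analytics-service: 10/Jul/2024:09:02:21
2. Locate the first RESPONSE event for analytics-service: 10/Jul/2024:09:29:25
3. Calculate the difference: 10/Jul/2024:09:29:25 - 10/Jul/2024:09:02:21 = 1624 seconds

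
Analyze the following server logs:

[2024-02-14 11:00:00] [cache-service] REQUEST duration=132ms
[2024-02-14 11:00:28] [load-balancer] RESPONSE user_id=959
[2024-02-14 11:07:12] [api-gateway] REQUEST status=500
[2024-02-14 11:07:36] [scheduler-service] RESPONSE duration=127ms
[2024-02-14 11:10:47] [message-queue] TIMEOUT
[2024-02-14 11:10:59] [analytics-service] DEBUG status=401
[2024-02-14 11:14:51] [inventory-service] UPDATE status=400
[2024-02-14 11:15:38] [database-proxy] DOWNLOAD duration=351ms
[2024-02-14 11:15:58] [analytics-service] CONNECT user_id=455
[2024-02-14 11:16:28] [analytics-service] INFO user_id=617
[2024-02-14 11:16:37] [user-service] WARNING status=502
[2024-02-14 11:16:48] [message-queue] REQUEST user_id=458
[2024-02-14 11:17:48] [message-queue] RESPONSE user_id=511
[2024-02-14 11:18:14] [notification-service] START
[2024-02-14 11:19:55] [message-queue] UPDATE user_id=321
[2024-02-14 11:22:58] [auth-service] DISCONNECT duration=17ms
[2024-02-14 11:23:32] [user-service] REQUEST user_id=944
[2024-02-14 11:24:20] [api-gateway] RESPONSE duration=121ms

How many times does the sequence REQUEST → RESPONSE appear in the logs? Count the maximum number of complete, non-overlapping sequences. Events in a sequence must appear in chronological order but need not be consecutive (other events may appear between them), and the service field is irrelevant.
4

To count sequences:

1. Look for pattern: REQUEST → RESPONSE
2. Greedily scan the log in chronological order, matching each sequence element in turn (ignoring service)
3. Each time the full pattern completes, increment the count and restart matching from the next event
4. Complete non-overlapping sequences found: 4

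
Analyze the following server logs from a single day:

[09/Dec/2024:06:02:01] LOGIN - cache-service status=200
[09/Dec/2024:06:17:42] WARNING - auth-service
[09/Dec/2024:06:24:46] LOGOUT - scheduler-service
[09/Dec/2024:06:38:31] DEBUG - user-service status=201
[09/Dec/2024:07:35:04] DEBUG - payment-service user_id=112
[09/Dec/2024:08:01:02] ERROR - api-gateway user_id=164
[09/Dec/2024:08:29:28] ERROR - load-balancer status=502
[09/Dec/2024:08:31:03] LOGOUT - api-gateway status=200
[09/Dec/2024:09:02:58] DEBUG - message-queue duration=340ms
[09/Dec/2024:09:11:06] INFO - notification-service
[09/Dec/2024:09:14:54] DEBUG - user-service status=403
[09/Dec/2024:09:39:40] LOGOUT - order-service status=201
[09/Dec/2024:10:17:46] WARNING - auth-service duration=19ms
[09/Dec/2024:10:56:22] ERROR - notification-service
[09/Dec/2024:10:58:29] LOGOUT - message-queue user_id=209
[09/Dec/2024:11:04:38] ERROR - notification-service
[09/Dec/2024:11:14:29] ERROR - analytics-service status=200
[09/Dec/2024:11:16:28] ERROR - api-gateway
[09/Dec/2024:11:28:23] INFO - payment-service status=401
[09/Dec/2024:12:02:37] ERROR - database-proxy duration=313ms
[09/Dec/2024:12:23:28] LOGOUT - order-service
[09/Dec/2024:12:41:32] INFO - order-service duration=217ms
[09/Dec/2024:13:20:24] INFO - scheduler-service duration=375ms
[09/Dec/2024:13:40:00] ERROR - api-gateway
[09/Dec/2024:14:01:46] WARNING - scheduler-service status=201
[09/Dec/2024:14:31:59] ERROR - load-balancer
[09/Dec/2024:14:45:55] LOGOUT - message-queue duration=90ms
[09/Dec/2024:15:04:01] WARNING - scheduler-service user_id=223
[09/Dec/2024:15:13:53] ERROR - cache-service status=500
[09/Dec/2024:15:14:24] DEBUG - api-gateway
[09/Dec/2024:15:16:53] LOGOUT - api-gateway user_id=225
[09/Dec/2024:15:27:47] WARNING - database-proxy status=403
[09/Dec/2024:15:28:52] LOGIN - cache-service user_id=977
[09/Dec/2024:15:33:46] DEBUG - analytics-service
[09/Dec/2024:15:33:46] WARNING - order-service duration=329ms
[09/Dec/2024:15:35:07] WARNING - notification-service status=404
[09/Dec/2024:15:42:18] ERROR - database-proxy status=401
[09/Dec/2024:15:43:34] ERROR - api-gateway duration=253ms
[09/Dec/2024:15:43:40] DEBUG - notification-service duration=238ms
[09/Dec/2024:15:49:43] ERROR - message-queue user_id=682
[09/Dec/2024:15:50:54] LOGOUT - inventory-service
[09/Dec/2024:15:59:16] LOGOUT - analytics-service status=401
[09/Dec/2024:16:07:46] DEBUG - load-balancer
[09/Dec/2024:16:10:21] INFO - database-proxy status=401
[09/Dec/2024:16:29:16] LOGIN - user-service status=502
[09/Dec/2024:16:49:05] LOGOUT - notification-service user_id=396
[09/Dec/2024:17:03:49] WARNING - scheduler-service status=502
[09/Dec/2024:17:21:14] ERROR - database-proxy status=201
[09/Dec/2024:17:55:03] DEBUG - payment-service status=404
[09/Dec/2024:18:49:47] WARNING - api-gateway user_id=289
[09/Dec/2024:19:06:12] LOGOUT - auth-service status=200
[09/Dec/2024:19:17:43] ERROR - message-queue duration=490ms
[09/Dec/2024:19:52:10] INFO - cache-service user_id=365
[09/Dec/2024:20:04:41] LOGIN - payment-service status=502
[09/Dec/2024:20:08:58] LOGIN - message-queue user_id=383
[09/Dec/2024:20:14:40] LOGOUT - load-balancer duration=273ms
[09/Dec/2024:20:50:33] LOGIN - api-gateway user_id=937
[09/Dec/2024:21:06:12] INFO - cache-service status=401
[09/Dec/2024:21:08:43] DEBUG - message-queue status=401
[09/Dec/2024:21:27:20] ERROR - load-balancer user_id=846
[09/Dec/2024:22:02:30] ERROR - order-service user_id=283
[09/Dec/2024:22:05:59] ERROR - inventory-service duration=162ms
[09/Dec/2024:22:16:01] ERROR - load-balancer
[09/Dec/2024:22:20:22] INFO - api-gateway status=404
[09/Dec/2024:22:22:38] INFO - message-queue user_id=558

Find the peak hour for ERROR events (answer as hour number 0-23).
15

To find the peak hour:

1. Group all ERROR events by hour
2. Count events in each hour
3. Find hour with maximum count
4. Peak hour: 15 (with 4 events)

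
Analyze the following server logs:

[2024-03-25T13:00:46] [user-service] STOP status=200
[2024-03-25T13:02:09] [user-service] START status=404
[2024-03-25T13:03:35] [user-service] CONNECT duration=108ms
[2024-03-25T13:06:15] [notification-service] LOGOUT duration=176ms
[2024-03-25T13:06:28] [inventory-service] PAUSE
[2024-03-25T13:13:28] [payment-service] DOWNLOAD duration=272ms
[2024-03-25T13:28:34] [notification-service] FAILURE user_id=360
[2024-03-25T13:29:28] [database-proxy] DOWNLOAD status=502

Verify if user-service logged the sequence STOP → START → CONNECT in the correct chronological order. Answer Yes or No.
Yes

To verify sequence order:

1. Find all events in sequence STOP → START → CONNECT for user-service
2. Extract their timestamps
3. Check if timestamps are in ascending order
4. Result: Yes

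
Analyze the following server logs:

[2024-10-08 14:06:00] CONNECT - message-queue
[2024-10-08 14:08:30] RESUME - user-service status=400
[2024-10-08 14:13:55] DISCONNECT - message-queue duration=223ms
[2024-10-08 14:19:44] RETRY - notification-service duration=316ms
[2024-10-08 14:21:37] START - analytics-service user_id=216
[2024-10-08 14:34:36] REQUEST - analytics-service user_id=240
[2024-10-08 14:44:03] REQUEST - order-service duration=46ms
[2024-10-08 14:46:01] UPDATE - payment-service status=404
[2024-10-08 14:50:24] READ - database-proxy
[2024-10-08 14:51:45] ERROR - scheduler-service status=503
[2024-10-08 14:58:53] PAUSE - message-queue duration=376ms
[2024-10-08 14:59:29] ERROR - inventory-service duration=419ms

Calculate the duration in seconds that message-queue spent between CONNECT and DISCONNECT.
475

To calculate state duration:

1. Find CONNECT event for message-queue: 2024-10-08 14:06:00
2. Find DISCONNECT event for message-queue: 2024-10-08 14:13:55
3. Calculate duration: 2024-10-08 14:13:55 - 2024-10-08 14:06:00 = 475 seconds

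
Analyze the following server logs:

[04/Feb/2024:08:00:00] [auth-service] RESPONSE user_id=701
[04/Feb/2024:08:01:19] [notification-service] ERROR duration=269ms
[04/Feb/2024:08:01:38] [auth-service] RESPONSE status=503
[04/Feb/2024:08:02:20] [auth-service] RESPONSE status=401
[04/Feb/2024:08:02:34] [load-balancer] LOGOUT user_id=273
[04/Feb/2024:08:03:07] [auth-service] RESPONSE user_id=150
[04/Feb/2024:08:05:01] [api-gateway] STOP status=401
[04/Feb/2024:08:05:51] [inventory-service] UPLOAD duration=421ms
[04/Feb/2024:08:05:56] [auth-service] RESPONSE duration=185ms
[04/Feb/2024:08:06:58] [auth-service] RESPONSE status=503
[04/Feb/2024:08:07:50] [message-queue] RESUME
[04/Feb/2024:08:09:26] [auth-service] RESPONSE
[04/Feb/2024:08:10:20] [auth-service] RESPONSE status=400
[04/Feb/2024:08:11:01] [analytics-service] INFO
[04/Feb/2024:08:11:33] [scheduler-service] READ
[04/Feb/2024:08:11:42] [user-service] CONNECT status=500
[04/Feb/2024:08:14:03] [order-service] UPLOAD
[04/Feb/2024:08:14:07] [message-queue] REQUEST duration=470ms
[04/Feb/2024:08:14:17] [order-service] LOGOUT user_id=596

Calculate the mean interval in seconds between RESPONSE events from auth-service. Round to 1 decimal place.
88.6

To calculate average interval:

1. Find all RESPONSE events for auth-service in order
2. Calculate time gaps between consecutive events
3. Compute mean of gaps: 620 / 7 = 88.6 seconds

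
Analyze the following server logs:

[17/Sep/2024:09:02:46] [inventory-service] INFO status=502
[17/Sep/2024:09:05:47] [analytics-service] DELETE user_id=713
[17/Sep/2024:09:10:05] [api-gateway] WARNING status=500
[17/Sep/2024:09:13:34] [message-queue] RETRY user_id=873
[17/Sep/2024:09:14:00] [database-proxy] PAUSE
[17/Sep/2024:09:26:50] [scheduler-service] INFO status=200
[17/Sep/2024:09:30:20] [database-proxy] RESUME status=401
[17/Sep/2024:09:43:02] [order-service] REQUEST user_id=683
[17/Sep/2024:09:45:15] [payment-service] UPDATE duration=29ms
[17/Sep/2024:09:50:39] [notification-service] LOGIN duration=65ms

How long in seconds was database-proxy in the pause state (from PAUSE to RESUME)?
980

To calculate state duration:

1. Find PAUSE event for database-proxy: 17/Sep/2024:09:14:00
2. Find RESUME event for database-proxy: 17/Sep/2024:09:30:20
3. Calculate duration: 17/Sep/2024:09:30:20 - 17/Sep/2024:09:14:00 = 980 seconds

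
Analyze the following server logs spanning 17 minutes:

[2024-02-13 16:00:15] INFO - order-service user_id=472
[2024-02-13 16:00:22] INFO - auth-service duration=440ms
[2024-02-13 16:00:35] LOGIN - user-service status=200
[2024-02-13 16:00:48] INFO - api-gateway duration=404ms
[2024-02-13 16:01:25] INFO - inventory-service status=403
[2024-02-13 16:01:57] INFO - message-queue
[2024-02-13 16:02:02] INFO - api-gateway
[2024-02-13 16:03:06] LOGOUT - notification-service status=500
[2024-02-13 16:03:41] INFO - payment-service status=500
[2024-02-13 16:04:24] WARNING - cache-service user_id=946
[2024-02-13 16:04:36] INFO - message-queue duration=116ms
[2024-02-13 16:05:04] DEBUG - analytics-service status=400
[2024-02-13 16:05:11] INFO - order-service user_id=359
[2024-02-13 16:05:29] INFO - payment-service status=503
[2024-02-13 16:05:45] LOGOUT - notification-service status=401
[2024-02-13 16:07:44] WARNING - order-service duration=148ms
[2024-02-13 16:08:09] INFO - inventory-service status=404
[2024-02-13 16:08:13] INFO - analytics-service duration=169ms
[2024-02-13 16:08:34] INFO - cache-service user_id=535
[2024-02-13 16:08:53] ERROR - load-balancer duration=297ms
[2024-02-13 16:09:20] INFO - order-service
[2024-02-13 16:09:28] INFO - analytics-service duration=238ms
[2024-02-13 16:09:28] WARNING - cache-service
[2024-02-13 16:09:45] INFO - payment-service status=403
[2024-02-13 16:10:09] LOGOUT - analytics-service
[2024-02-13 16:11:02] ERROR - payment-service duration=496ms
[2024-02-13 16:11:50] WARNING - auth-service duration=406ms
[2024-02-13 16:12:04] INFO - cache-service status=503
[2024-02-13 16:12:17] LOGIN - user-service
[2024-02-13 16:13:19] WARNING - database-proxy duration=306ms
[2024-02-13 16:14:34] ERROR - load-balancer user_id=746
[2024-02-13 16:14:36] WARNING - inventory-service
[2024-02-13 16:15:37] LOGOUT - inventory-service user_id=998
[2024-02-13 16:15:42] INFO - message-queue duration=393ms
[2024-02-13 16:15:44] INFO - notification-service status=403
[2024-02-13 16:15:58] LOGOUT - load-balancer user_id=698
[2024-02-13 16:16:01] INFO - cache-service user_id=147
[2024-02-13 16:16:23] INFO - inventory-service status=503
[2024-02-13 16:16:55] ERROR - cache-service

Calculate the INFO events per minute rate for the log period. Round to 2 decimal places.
1.24

To calculate the rate:

1. Count total INFO events: 21
2. Total time period: 17 minutes
3. Rate = 21 / 17 = 1.24 events per minute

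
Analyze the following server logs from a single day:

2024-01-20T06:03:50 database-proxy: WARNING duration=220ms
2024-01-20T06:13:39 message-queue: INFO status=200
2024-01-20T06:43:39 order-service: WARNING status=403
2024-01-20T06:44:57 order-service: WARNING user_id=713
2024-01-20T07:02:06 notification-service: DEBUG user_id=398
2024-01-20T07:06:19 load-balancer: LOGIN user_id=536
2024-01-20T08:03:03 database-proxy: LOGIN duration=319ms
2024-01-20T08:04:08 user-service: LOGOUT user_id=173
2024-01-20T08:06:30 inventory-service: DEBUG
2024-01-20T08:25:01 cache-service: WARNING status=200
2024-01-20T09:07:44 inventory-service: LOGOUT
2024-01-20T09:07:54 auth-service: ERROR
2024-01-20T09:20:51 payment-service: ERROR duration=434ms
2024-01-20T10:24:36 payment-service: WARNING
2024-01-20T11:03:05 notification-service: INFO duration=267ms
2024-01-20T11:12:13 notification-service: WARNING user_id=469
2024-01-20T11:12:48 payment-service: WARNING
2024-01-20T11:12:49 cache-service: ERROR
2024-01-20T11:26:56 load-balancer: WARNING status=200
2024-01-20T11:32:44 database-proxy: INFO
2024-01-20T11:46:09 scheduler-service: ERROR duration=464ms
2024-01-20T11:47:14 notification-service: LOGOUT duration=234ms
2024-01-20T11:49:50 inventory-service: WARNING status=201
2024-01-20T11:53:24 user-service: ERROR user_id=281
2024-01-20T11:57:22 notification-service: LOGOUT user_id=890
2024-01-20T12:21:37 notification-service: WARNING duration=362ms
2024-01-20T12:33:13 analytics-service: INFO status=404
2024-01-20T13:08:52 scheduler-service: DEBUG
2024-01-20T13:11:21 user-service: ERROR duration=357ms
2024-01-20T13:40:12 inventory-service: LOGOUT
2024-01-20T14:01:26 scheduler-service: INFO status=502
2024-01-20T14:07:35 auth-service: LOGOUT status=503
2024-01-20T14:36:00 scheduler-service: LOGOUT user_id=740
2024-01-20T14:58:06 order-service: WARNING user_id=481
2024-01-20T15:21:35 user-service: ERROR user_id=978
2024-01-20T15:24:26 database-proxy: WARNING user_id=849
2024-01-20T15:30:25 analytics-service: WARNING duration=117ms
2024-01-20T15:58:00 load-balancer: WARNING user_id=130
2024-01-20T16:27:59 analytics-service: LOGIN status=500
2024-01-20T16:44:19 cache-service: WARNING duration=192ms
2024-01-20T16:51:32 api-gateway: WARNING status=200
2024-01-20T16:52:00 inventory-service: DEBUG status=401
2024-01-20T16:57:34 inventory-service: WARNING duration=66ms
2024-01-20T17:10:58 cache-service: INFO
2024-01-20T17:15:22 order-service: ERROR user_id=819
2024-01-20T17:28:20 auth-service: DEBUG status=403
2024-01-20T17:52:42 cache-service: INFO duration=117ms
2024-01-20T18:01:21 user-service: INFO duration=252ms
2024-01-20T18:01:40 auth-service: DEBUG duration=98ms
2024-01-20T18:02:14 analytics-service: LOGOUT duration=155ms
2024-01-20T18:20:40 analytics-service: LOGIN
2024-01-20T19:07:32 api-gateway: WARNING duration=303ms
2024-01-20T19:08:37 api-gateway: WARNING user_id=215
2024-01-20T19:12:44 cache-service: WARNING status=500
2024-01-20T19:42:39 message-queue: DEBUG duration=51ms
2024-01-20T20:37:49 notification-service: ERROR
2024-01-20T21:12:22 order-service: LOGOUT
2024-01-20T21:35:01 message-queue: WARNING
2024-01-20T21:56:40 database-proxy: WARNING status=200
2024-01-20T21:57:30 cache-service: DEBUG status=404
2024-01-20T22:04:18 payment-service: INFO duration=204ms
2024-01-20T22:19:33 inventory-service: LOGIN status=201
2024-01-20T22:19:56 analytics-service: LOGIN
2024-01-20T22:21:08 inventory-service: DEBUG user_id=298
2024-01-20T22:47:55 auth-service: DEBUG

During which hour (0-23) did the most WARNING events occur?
11

To find the peak hour:

1. Group all WARNING events by hour
2. Count events in each hour
3. Find hour with maximum count
4. Peak hour: 11 (with 4 events)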